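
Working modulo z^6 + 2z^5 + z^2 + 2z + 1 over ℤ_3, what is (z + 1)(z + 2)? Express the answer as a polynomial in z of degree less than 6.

Multiply in ℤ_3[z]: (z + 1)·(z + 2) = z^2 + 2.
Reduced: z^2 + 2.

z^2 + 2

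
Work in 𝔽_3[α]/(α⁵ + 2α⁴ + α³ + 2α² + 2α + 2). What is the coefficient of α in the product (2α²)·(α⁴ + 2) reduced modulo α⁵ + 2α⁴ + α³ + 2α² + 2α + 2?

Multiply in 𝔽_3[α]: (2α²)·(α⁴ + 2) = 2α⁶ + α².
Reduce using α⁵ ≡ α⁴ + 2α³ + α² + α + 1 (mod α⁵ + 2α⁴ + α³ + 2α² + 2α + 2).
Reduced: 2α² + α + 2.

1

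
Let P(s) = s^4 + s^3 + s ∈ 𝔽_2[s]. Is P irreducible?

Check for roots in 𝔽_2: P(0) = 0 → root; P(1) = 1.
P(0) = 0, so (s) divides P(s); P is reducible.

No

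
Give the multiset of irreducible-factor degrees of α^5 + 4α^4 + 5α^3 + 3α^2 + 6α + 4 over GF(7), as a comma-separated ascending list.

2, 3

Write g(α) = α^5 + 4α^4 + 5α^3 + 3α^2 + 6α + 4.
Complete factorization: g(α) = (α^2 + 2)·(α^3 + 4α^2 + 3α + 2).
Factor degrees with multiplicity: 2 + 3 = 5.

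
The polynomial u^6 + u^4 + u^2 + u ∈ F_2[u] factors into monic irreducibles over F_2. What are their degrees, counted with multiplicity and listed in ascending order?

Write f(u) = u^6 + u^4 + u^2 + u.
Roots in F_2: f(0) = 0 → root; f(1) = 0 → root.
Linear factors from roots: (u), (u + 1).
Complete factorization: f(u) = (u)·(u + 1)·(u^4 + u^3 + 1).
Factor degrees with multiplicity: 1 + 1 + 4 = 6.

1, 1, 4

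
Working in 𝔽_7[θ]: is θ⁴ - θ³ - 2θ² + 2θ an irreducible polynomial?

Write g(θ) = θ⁴ - θ³ - 2θ² + 2θ.
Check for roots in 𝔽_7: g(0) = 0 → root; g(1) = 0 → root; g(2) = 4; g(3) = 0 → root; g(4) = 0 → root; g(5) = 5; g(6) = 5.
g(0) = 0, so (θ) divides g(θ); g is reducible.

No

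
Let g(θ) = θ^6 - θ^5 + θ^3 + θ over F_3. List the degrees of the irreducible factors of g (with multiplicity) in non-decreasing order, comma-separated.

Roots in F_3: g(0) = 0 → root; g(1) = 2; g(2) = 0 → root.
Linear factors from roots: (θ), (θ + 1).
Complete factorization: g(θ) = (θ)·(θ + 1)·(θ^2 - θ - 1)^2.
Factor degrees with multiplicity: 1 + 1 + 2 + 2 = 6.

1, 1, 2, 2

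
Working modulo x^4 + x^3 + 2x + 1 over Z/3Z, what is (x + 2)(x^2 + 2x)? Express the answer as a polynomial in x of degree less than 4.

x^3 + x^2 + x

Multiply in Z/3Z[x]: (x + 2)·(x^2 + 2x) = x^3 + x^2 + x.
Reduced: x^3 + x^2 + x.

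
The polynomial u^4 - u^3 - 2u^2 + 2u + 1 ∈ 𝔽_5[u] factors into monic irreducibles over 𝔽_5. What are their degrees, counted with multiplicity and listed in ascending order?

1, 3

Write h(u) = u^4 - u^3 - 2u^2 + 2u + 1.
Roots in 𝔽_5: h(0) = 1; h(1) = 1; h(2) = 0 → root; h(3) = 3; h(4) = 4.
Linear factors from roots: (u - 2).
Complete factorization: h(u) = (u - 2)·(u^3 + u^2 + 2).
Factor degrees with multiplicity: 1 + 3 = 4.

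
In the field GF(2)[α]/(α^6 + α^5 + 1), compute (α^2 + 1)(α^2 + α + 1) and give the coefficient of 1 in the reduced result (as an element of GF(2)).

1

Multiply in GF(2)[α]: (α^2 + 1)·(α^2 + α + 1) = α^4 + α^3 + α + 1.
Reduced: α^4 + α^3 + α + 1.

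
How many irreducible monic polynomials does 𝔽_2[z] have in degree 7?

18

x^(2^7) − x is the product of all monic irreducibles of degree dividing 7; Möbius inversion gives N = (1/7) Σ μ(7/d)·2^d.
Divisors of 7: 1, 7; μ(7/d) for each: -1, 1.
Σ = − 2^1 + 2^7 = 126.
N = 126/7 = 18.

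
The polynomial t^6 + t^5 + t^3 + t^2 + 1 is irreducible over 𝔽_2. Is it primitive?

Yes

Write f(t) = t^6 + t^5 + t^3 + t^2 + 1.
|GF(2^6)^×| = 2^6 − 1 = 63. Prime factorization: 63 = 3^2·7.
f is primitive ⇔ t has order 63 in GF(2)[t]/(f), i.e. t^(63/q) ≠ 1 for each prime q | 63.
t^(21) mod f = t^4 + t^2 + t + 1.
t^(9) mod f = t^2 + t.
None equal 1, so t has full order 63; f is primitive.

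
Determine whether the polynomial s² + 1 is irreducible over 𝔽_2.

Write g(s) = s² + 1.
Check for roots in 𝔽_2: g(0) = 1; g(1) = 0 → root.
g(1) = 0, so (s − 1) divides g(s); g is reducible.

No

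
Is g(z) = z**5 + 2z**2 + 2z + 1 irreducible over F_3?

Check for roots in F_3: g(0) = 1; g(1) = 0 → root; g(2) = 0 → root.
g(1) = 0, so (z − 1) divides g(z); g is reducible.

No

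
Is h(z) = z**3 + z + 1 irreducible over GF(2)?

Check for roots in GF(2): h(0) = 1; h(1) = 1.
No roots. A degree-3 polynomial over a field with no linear factor is irreducible.

Yes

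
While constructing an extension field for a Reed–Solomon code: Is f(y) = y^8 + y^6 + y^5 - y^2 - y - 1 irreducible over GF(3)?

Check for roots in GF(3): f(0) = 2; f(1) = 0 → root; f(2) = 0 → root.
f(1) = 0, so (y − 1) divides f(y); f is reducible.

No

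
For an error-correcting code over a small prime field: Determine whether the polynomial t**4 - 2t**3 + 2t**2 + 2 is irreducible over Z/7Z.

No

Write f(t) = t**4 - 2t**3 + 2t**2 + 2.
Check for roots in Z/7Z: f(0) = 2; f(1) = 3; f(2) = 3; f(3) = 5; f(4) = 1; f(5) = 0 → root; f(6) = 0 → root.
f(5) = 0, so (t − 5) divides f(t); f is reducible.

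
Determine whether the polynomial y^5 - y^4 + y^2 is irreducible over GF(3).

No

Write P(y) = y^5 - y^4 + y^2.
Check for roots in GF(3): P(0) = 0 → root; P(1) = 1; P(2) = 2.
P(0) = 0, so (y) divides P(y); P is reducible.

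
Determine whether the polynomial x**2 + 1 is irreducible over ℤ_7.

Write h(x) = x**2 + 1.
Check for roots in ℤ_7: h(0) = 1; h(1) = 2; h(2) = 5; h(3) = 3; h(4) = 3; h(5) = 5; h(6) = 2.
No roots. A degree-2 polynomial over a field with no linear factor is irreducible.

Yes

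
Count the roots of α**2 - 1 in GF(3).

2

Write f(α) = α**2 - 1.
Evaluate at each of the 3 elements of GF(3):
f(0) = 2; f(1) = 0 → root; f(2) = 0 → root.
Roots: {1, 2}.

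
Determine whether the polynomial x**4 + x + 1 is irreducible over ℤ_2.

Write P(x) = x**4 + x + 1.
Check for roots in ℤ_2: P(0) = 1; P(1) = 1.
No roots, so no linear factors.
Monic irreducibles of degree 2 over GF(2): x**2 + x + 1.
None of them divide P (all give nonzero remainder).
No irreducible factor of degree ≤ 2 exists, so P is irreducible over GF(2).

Yes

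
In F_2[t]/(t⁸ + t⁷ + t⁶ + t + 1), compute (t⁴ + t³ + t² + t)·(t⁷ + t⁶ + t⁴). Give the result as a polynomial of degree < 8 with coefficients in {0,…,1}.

t^6 + t^5 + t^4 + t^2

Multiply in F_2[t]: (t⁴ + t³ + t² + t)·(t⁷ + t⁶ + t⁴) = t¹¹ + t⁸ + t⁶ + t⁵.
Reduce using t⁸ ≡ t⁷ + t⁶ + t + 1 (mod t⁸ + t⁷ + t⁶ + t + 1).
Reduced: t⁶ + t⁵ + t⁴ + t².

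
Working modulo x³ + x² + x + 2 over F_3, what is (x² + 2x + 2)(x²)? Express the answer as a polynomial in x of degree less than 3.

Multiply in F_3[x]: (x² + 2x + 2)·(x²) = x⁴ + 2x³ + 2x².
Reduce using x³ ≡ 2x² + 2x + 1 (mod x³ + x² + x + 2).
Reduced: 1.

1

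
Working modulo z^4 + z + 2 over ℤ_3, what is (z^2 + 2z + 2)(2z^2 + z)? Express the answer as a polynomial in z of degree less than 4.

2z^3 + 2

Multiply in ℤ_3[z]: (z^2 + 2z + 2)·(2z^2 + z) = 2z^4 + 2z^3 + 2z.
Reduce using z^4 ≡ 2z + 1 (mod z^4 + z + 2).
Reduced: 2z^3 + 2.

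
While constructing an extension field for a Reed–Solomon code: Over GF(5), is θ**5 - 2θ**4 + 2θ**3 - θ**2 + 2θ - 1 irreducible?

Write g(θ) = θ**5 - 2θ**4 + 2θ**3 - θ**2 + 2θ - 1.
Check for roots in GF(5): g(0) = 4; g(1) = 1; g(2) = 0 → root; g(3) = 1; g(4) = 1.
g(2) = 0, so (θ − 2) divides g(θ); g is reducible.

No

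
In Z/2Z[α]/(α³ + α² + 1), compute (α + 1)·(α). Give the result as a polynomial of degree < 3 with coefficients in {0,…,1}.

α^2 + α

Multiply in Z/2Z[α]: (α + 1)·(α) = α² + α.
Reduced: α² + α.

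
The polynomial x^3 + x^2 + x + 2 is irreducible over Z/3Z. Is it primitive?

No

Write f(x) = x^3 + x^2 + x + 2.
|GF(3^3)^×| = 3^3 − 1 = 26. Prime factorization: 26 = 2·13.
f is primitive ⇔ x has order 26 in GF(3)[x]/(f), i.e. x^(26/q) ≠ 1 for each prime q | 26.
x^(13) mod f = 1
x^(2) mod f = x^2.
Since x^(13) = 1, the order of x divides 13 < 26; not primitive.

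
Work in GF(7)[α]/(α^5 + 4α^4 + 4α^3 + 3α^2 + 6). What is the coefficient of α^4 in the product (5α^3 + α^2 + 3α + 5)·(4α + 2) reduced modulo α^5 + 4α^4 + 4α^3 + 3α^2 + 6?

6

Multiply in GF(7)[α]: (5α^3 + α^2 + 3α + 5)·(4α + 2) = 6α^4 + 5α + 3.
Reduced: 6α^4 + 5α + 3.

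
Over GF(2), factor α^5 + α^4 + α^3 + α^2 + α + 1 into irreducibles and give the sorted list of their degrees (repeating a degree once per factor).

1, 2, 2

Write f(α) = α^5 + α^4 + α^3 + α^2 + α + 1.
Roots in GF(2): f(0) = 1; f(1) = 0 → root.
Linear factors from roots: (α + 1).
Complete factorization: f(α) = (α + 1)·(α^2 + α + 1)^2.
Factor degrees with multiplicity: 1 + 2 + 2 = 5.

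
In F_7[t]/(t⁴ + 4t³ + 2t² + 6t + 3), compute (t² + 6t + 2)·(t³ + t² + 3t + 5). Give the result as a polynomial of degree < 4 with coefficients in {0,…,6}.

Multiply in F_7[t]: (t² + 6t + 2)·(t³ + t² + 3t + 5) = t⁵ + 4t³ + 4t² + t + 3.
Reduce using t⁴ ≡ 3t³ + 5t² + t + 4 (mod t⁴ + 4t³ + 2t² + 6t + 3).
Reduced: 4t³ + 6t² + t + 1.

4t^3 + 6t^2 + t + 1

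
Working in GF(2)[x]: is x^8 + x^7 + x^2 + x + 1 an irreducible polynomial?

Yes

Write h(x) = x^8 + x^7 + x^2 + x + 1.
Check for roots in GF(2): h(0) = 1; h(1) = 1.
No roots, so no linear factors.
Monic irreducibles of degree 2 over GF(2): x^2 + x + 1.
None of them divide h (all give nonzero remainder).
Monic irreducibles of degree 3 over GF(2): x^3 + x + 1, x^3 + x^2 + 1.
None of them divide h (all give nonzero remainder).
Monic irreducibles of degree 4 over GF(2): x^4 + x + 1, x^4 + x^3 + 1, x^4 + x^3 + x^2 + x + 1.
None of them divide h (all give nonzero remainder).
No irreducible factor of degree ≤ 4 exists, so h is irreducible over GF(2).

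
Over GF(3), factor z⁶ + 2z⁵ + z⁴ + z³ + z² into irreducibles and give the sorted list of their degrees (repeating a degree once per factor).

1, 1, 1, 1, 2

Write g(z) = z⁶ + 2z⁵ + z⁴ + z³ + z².
Roots in GF(3): g(0) = 0 → root; g(1) = 0 → root; g(2) = 0 → root.
Linear factors from roots: (z), (z + 2), (z + 1).
Complete factorization: g(z) = (z + 1)·(z + 2)·(z)^2·(z² + 2z + 2).
Factor degrees with multiplicity: 1 + 1 + 1 + 1 + 2 = 6.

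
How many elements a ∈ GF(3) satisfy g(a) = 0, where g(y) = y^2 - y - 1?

Evaluate at each of the 3 elements of GF(3):
g(0) = 2; g(1) = 2; g(2) = 1.
No element is a root.

0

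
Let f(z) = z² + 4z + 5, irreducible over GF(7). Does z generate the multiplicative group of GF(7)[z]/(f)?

|GF(7^2)^×| = 7^2 − 1 = 48. Prime factorization: 48 = 2^4·3.
f is primitive ⇔ z has order 48 in GF(7)[z]/(f), i.e. z^(48/q) ≠ 1 for each prime q | 48.
z^(24) mod f = 6.
z^(16) mod f = 4.
None equal 1, so z has full order 48; f is primitive.

Yes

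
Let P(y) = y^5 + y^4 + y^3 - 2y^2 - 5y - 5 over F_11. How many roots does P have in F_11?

Evaluate at each of the 11 elements of F_11:
P(0) = 6; P(1) = 2; P(2) = 0 → root; P(3) = 5; P(4) = 0 → root; P(5) = 0 → root; P(6) = 7; P(7) = 9; P(8) = 1; P(9) = 6; P(10) = 8.
Roots: {2, 4, 5}.

3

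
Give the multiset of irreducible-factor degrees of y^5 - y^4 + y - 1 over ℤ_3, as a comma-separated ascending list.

Write f(y) = y^5 - y^4 + y - 1.
Roots in ℤ_3: f(0) = 2; f(1) = 0 → root; f(2) = 2.
Linear factors from roots: (y - 1).
Complete factorization: f(y) = (y - 1)·(y^2 + y - 1)·(y^2 - y - 1).
Factor degrees with multiplicity: 1 + 2 + 2 = 5.

1, 2, 2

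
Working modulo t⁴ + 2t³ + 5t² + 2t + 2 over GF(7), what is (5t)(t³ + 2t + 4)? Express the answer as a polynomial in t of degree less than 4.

4t^3 + 6t^2 + 3t + 4

Multiply in GF(7)[t]: (5t)·(t³ + 2t + 4) = 5t⁴ + 3t² + 6t.
Reduce using t⁴ ≡ 5t³ + 2t² + 5t + 5 (mod t⁴ + 2t³ + 5t² + 2t + 2).
Reduced: 4t³ + 6t² + 3t + 4.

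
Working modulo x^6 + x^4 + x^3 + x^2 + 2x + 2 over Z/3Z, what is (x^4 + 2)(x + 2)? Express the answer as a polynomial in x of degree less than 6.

x^5 + 2x^4 + 2x + 1

Multiply in Z/3Z[x]: (x^4 + 2)·(x + 2) = x^5 + 2x^4 + 2x + 1.
Reduced: x^5 + 2x^4 + 2x + 1.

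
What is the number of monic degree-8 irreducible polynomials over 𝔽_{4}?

The number of monic irreducibles of degree 8 over GF(4) is (1/8)·Σ_{d∣8} μ(8/d) 4^d.
Divisors of 8: 1, 2, 4, 8; μ(8/d) for each: 0, 0, -1, 1.
Σ = − 4^4 + 4^8 = 65280.
N = 65280/8 = 8160.

8160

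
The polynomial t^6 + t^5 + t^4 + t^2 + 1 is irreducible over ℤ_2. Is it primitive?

No

Write f(t) = t^6 + t^5 + t^4 + t^2 + 1.
|GF(2^6)^×| = 2^6 − 1 = 63. Prime factorization: 63 = 3^2·7.
f is primitive ⇔ t has order 63 in GF(2)[t]/(f), i.e. t^(63/q) ≠ 1 for each prime q | 63.
t^(21) mod f = 1
t^(9) mod f = t^3 + 1.
Since t^(21) = 1, the order of t divides 21 < 63; not primitive.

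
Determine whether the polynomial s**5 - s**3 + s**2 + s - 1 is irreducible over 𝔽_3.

Yes

Write f(s) = s**5 - s**3 + s**2 + s - 1.
Check for roots in 𝔽_3: f(0) = 2; f(1) = 1; f(2) = 2.
No roots, so no linear factors.
Monic irreducibles of degree 2 over GF(3): s**2 + 1, s**2 + s - 1, s**2 - s - 1.
None of them divide f (all give nonzero remainder).
No irreducible factor of degree ≤ 2 exists, so f is irreducible over GF(3).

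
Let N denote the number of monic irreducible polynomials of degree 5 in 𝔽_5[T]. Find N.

624

By the necklace-counting formula, N_5(5) = (1/5) Σ_{d|5} μ(5/d)·5^d.
Divisors of 5: 1, 5; μ(5/d) for each: -1, 1.
Σ = − 5^1 + 5^5 = 3120.
N = 3120/5 = 624.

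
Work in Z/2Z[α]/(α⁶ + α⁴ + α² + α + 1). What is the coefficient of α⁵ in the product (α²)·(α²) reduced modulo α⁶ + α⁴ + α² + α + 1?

0

Multiply in Z/2Z[α]: (α²)·(α²) = α⁴.
Reduced: α⁴.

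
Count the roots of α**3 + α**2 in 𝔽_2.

Write f(α) = α**3 + α**2.
Evaluate at each of the 2 elements of 𝔽_2:
f(0) = 0 → root; f(1) = 0 → root.
Roots: {0, 1}.

2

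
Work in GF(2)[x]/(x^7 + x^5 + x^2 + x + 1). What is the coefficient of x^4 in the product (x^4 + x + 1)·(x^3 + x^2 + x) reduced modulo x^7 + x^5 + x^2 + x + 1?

1

Multiply in GF(2)[x]: (x^4 + x + 1)·(x^3 + x^2 + x) = x^7 + x^6 + x^5 + x^4 + x.
Reduce using x^7 ≡ x^5 + x^2 + x + 1 (mod x^7 + x^5 + x^2 + x + 1).
Reduced: x^6 + x^4 + x^2 + 1.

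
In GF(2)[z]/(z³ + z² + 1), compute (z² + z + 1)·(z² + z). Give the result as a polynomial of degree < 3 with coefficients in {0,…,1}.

Multiply in GF(2)[z]: (z² + z + 1)·(z² + z) = z⁴ + z.
Reduce using z³ ≡ z² + 1 (mod z³ + z² + 1).
Reduced: z² + 1.

z^2 + 1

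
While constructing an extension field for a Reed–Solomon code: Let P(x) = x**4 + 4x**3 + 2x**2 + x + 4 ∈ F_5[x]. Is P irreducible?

Yes

Check for roots in F_5: P(0) = 4; P(1) = 2; P(2) = 2; P(3) = 4; P(4) = 2.
No roots, so no linear factors.
Degree-2 irreducible divisors: test the 10 monic irreducibles of degree 2 over GF(5).
None of them divide P (all give nonzero remainder).
No irreducible factor of degree ≤ 2 exists, so P is irreducible over GF(5).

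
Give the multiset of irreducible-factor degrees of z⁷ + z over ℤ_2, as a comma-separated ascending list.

Write g(z) = z⁷ + z.
Roots in ℤ_2: g(0) = 0 → root; g(1) = 0 → root.
Linear factors from roots: (z), (z + 1).
Complete factorization: g(z) = (z)·(z + 1)^2·(z² + z + 1)^2.
Factor degrees with multiplicity: 1 + 1 + 1 + 2 + 2 = 7.

1, 1, 1, 2, 2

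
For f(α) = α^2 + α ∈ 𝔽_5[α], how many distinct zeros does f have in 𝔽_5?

Evaluate at each of the 5 elements of 𝔽_5:
f(0) = 0 → root; f(1) = 2; f(2) = 1; f(3) = 2; f(4) = 0 → root.
Roots: {0, 4}.

2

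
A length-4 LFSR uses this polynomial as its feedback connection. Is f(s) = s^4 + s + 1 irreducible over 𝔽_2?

Check for roots in 𝔽_2: f(0) = 1; f(1) = 1.
No roots, so no linear factors.
Monic irreducibles of degree 2 over GF(2): s^2 + s + 1.
None of them divide f (all give nonzero remainder).
No irreducible factor of degree ≤ 2 exists, so f is irreducible over GF(2).

Yes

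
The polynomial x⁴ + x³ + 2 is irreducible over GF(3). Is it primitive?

Write f(x) = x⁴ + x³ + 2.
|GF(3^4)^×| = 3^4 − 1 = 80. Prime factorization: 80 = 2^4·5.
f is primitive ⇔ x has order 80 in GF(3)[x]/(f), i.e. x^(80/q) ≠ 1 for each prime q | 80.
x^(40) mod f = 2.
x^(16) mod f = 2x² + 2x + 2.
None equal 1, so x has full order 80; f is primitive.

Yes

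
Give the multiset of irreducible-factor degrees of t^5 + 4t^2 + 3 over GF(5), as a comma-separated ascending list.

5

Write g(t) = t^5 + 4t^2 + 3.
Roots in GF(5): g(0) = 3; g(1) = 3; g(2) = 1; g(3) = 2; g(4) = 1.
Complete factorization: g(t) = (t^5 + 4t^2 + 3).
Factor degrees with multiplicity: 5 = 5.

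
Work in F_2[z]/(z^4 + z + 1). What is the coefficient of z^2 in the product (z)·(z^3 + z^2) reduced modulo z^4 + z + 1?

0

Multiply in F_2[z]: (z)·(z^3 + z^2) = z^4 + z^3.
Reduce using z^4 ≡ z + 1 (mod z^4 + z + 1).
Reduced: z^3 + z + 1.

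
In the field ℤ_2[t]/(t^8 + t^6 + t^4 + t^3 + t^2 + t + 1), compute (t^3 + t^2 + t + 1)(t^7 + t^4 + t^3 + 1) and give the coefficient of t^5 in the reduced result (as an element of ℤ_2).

Multiply in ℤ_2[t]: (t^3 + t^2 + t + 1)·(t^7 + t^4 + t^3 + 1) = t^10 + t^9 + t^8 + t^2 + t + 1.
Reduce using t^8 ≡ t^6 + t^4 + t^3 + t^2 + t + 1 (mod t^8 + t^6 + t^4 + t^3 + t^2 + t + 1).
Reduced: t^7 + t^6 + t^2 + 1.

0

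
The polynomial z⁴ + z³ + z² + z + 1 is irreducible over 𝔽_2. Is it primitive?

Write f(z) = z⁴ + z³ + z² + z + 1.
|GF(2^4)^×| = 2^4 − 1 = 15. Prime factorization: 15 = 3·5.
f is primitive ⇔ z has order 15 in GF(2)[z]/(f), i.e. z^(15/q) ≠ 1 for each prime q | 15.
z^(5) mod f = 1
z^(3) mod f = z³.
Since z^(5) = 1, the order of z divides 5 < 15; not primitive.

No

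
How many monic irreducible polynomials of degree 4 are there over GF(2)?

3

x^(2^4) − x is the product of all monic irreducibles of degree dividing 4; Möbius inversion gives N = (1/4) Σ μ(4/d)·2^d.
Divisors of 4: 1, 2, 4; μ(4/d) for each: 0, -1, 1.
Σ = − 2^2 + 2^4 = 12.
N = 12/4 = 3.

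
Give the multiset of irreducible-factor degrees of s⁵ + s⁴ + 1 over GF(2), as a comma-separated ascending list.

2, 3

Write f(s) = s⁵ + s⁴ + 1.
Roots in GF(2): f(0) = 1; f(1) = 1.
Complete factorization: f(s) = (s² + s + 1)·(s³ + s + 1).
Factor degrees with multiplicity: 2 + 3 = 5.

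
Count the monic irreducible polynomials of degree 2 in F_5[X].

The number of monic irreducibles of degree 2 over GF(5) is (1/2)·Σ_{d∣2} μ(2/d) 5^d.
Divisors of 2: 1, 2; μ(2/d) for each: -1, 1.
Σ = − 5^1 + 5^2 = 20.
N = 20/2 = 10.

10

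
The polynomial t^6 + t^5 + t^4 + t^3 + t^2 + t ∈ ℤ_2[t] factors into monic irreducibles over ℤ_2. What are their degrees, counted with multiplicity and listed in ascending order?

Write f(t) = t^6 + t^5 + t^4 + t^3 + t^2 + t.
Roots in ℤ_2: f(0) = 0 → root; f(1) = 0 → root.
Linear factors from roots: (t), (t + 1).
Complete factorization: f(t) = (t)·(t + 1)·(t^2 + t + 1)^2.
Factor degrees with multiplicity: 1 + 1 + 2 + 2 = 6.

1, 1, 2, 2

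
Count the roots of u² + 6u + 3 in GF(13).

Write P(u) = u² + 6u + 3.
Evaluate at each of the 13 elements of GF(13):
P(0) = 3; P(1) = 10; P(2) = 6; P(3) = 4; P(4) = 4; P(5) = 6; P(6) = 10; P(7) = 3; P(8) = 11; P(9) = 8; P(10) = 7; P(11) = 8; P(12) = 11.
No element is a root.

0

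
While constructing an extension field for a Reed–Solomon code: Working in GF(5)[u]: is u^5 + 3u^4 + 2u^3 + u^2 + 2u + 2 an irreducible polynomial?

Write f(u) = u^5 + 3u^4 + 2u^3 + u^2 + 2u + 2.
Check for roots in GF(5): f(0) = 2; f(1) = 1; f(2) = 1; f(3) = 2; f(4) = 1.
No roots, so no linear factors.
Degree-2 irreducible divisors: test the 10 monic irreducibles of degree 2 over GF(5).
None of them divide f (all give nonzero remainder).
No irreducible factor of degree ≤ 2 exists, so f is irreducible over GF(5).

Yes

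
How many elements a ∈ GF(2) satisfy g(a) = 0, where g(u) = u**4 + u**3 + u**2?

Evaluate at each of the 2 elements of GF(2):
g(0) = 0 → root; g(1) = 1.
Roots: {0}.

1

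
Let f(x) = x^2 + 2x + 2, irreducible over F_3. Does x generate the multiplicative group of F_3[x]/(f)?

|GF(3^2)^×| = 3^2 − 1 = 8. Prime factorization: 8 = 2^3.
f is primitive ⇔ x has order 8 in GF(3)[x]/(f), i.e. x^(8/q) ≠ 1 for each prime q | 8.
x^(4) mod f = 2.
None equal 1, so x has full order 8; f is primitive.

Yes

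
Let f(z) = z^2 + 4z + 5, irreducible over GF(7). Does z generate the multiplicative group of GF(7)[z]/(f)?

|GF(7^2)^×| = 7^2 − 1 = 48. Prime factorization: 48 = 2^4·3.
f is primitive ⇔ z has order 48 in GF(7)[z]/(f), i.e. z^(48/q) ≠ 1 for each prime q | 48.
z^(24) mod f = 6.
z^(16) mod f = 4.
None equal 1, so z has full order 48; f is primitive.

Yes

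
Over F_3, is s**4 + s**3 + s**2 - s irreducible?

Write P(s) = s**4 + s**3 + s**2 - s.
Check for roots in F_3: P(0) = 0 → root; P(1) = 2; P(2) = 2.
P(0) = 0, so (s) divides P(s); P is reducible.

No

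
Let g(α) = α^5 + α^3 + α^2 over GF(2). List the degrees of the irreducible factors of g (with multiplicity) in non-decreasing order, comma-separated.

Roots in GF(2): g(0) = 0 → root; g(1) = 1.
Linear factors from roots: (α).
Complete factorization: g(α) = (α)^2·(α^3 + α + 1).
Factor degrees with multiplicity: 1 + 1 + 3 = 5.

1, 1, 3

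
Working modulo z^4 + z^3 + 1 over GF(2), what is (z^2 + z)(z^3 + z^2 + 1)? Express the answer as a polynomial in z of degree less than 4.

Multiply in GF(2)[z]: (z^2 + z)·(z^3 + z^2 + 1) = z^5 + z^3 + z^2 + z.
Reduce using z^4 ≡ z^3 + 1 (mod z^4 + z^3 + 1).
Reduced: z^2 + 1.

z^2 + 1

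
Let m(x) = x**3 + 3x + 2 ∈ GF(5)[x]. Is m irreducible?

Yes

Check for roots in GF(5): m(0) = 2; m(1) = 1; m(2) = 1; m(3) = 3; m(4) = 3.
No roots. A degree-3 polynomial over a field with no linear factor is irreducible.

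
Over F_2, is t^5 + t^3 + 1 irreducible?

Write P(t) = t^5 + t^3 + 1.
Check for roots in F_2: P(0) = 1; P(1) = 1.
No roots, so no linear factors.
Monic irreducibles of degree 2 over GF(2): t^2 + t + 1.
None of them divide P (all give nonzero remainder).
No irreducible factor of degree ≤ 2 exists, so P is irreducible over GF(2).

Yes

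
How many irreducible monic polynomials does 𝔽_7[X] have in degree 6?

By the necklace-counting formula, N_7(6) = (1/6) Σ_{d|6} μ(6/d)·7^d.
Divisors of 6: 1, 2, 3, 6; μ(6/d) for each: 1, -1, -1, 1.
Σ = 7^1 − 7^2 − 7^3 + 7^6 = 117264.
N = 117264/6 = 19544.

19544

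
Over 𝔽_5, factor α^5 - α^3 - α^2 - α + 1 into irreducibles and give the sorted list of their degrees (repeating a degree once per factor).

Write h(α) = α^5 - α^3 - α^2 - α + 1.
Roots in 𝔽_5: h(0) = 1; h(1) = 4; h(2) = 4; h(3) = 0 → root; h(4) = 1.
Linear factors from roots: (α + 2).
Complete factorization: h(α) = (α + 2)·(α^2 + α + 2)·(α^2 + 2α - 1).
Factor degrees with multiplicity: 1 + 2 + 2 = 5.

1, 2, 2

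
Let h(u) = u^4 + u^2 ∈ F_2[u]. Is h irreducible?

Check for roots in F_2: h(0) = 0 → root; h(1) = 0 → root.
h(0) = 0, so (u) divides h(u); h is reducible.

No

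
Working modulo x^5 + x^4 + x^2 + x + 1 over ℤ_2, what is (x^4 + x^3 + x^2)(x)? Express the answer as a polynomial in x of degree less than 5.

x^3 + x^2 + x + 1

Multiply in ℤ_2[x]: (x^4 + x^3 + x^2)·(x) = x^5 + x^4 + x^3.
Reduce using x^5 ≡ x^4 + x^2 + x + 1 (mod x^5 + x^4 + x^2 + x + 1).
Reduced: x^3 + x^2 + x + 1.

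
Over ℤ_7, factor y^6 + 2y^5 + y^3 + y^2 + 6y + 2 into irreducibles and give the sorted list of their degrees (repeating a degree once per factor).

Write h(y) = y^6 + 2y^5 + y^3 + y^2 + 6y + 2.
Linear factors from roots: (y + 5), (y + 2).
Complete factorization: h(y) = (y + 2)·(y + 5)·(y^2 + 1)·(y^2 + 2y + 3).
Factor degrees with multiplicity: 1 + 1 + 2 + 2 = 6.

1, 1, 2, 2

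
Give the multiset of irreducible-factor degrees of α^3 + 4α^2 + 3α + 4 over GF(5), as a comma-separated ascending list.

3

Write h(α) = α^3 + 4α^2 + 3α + 4.
Roots in GF(5): h(0) = 4; h(1) = 2; h(2) = 4; h(3) = 1; h(4) = 4.
Complete factorization: h(α) = (α^3 + 4α^2 + 3α + 4).
Factor degrees with multiplicity: 3 = 3.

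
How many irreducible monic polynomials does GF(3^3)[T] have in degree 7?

Gauss's count: N_{27}(7) = (1/7) Σ_{d|7} μ(7/d)·27^d.
Divisors of 7: 1, 7; μ(7/d) for each: -1, 1.
Σ = − 27^1 + 27^7 = 10460353176.
N = 10460353176/7 = 1494336168.

1494336168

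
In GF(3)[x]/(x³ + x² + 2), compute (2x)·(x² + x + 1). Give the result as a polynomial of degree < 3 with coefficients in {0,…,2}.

Multiply in GF(3)[x]: (2x)·(x² + x + 1) = 2x³ + 2x² + 2x.
Reduce using x³ ≡ 2x² + 1 (mod x³ + x² + 2).
Reduced: 2x + 2.

2x + 2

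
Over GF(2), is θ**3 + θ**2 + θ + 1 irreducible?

Write f(θ) = θ**3 + θ**2 + θ + 1.
Check for roots in GF(2): f(0) = 1; f(1) = 0 → root.
f(1) = 0, so (θ − 1) divides f(θ); f is reducible.

No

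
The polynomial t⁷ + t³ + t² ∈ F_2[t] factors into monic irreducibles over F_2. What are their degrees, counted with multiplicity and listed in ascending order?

1, 1, 2, 3

Write h(t) = t⁷ + t³ + t².
Roots in F_2: h(0) = 0 → root; h(1) = 1.
Linear factors from roots: (t).
Complete factorization: h(t) = (t)^2·(t² + t + 1)·(t³ + t² + 1).
Factor degrees with multiplicity: 1 + 1 + 2 + 3 = 7.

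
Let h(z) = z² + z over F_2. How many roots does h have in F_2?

2

Evaluate at each of the 2 elements of F_2:
h(0) = 0 → root; h(1) = 0 → root.
Roots: {0, 1}.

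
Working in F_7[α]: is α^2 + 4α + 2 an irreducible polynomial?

Write h(α) = α^2 + 4α + 2.
Check for roots in F_7: h(0) = 2; h(1) = 0 → root; h(2) = 0 → root; h(3) = 2; h(4) = 6; h(5) = 5; h(6) = 6.
h(1) = 0, so (α − 1) divides h(α); h is reducible.

No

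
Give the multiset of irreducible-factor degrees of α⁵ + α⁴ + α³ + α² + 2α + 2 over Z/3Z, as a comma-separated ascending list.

1, 4

Write h(α) = α⁵ + α⁴ + α³ + α² + 2α + 2.
Roots in Z/3Z: h(0) = 2; h(1) = 2; h(2) = 0 → root.
Linear factors from roots: (α + 1).
Complete factorization: h(α) = (α + 1)·(α⁴ + α² + 2).
Factor degrees with multiplicity: 1 + 4 = 5.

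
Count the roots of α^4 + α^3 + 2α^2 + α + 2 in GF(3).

Write g(α) = α^4 + α^3 + 2α^2 + α + 2.
Evaluate at each of the 3 elements of GF(3):
g(0) = 2; g(1) = 1; g(2) = 0 → root.
Roots: {2}.

1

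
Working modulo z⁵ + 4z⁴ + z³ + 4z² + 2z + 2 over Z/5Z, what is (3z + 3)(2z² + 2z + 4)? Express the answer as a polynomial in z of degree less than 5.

z^3 + 2z^2 + 3z + 2

Multiply in Z/5Z[z]: (3z + 3)·(2z² + 2z + 4) = z³ + 2z² + 3z + 2.
Reduced: z³ + 2z² + 3z + 2.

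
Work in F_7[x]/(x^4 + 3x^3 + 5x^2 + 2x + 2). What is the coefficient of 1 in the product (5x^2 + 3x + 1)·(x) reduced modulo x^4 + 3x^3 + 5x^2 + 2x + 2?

0

Multiply in F_7[x]: (5x^2 + 3x + 1)·(x) = 5x^3 + 3x^2 + x.
Reduced: 5x^3 + 3x^2 + x.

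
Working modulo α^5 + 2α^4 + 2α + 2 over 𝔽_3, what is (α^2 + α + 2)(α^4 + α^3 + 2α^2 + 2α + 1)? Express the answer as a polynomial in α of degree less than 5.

2α^4 + 2α^2 + 2

Multiply in 𝔽_3[α]: (α^2 + α + 2)·(α^4 + α^3 + 2α^2 + 2α + 1) = α^6 + 2α^5 + 2α^4 + α^2 + 2α + 2.
Reduce using α^5 ≡ α^4 + α + 1 (mod α^5 + 2α^4 + 2α + 2).
Reduced: 2α^4 + 2α^2 + 2.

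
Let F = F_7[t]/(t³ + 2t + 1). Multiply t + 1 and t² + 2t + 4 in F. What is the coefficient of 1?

Multiply in F_7[t]: (t + 1)·(t² + 2t + 4) = t³ + 3t² + 6t + 4.
Reduce using t³ ≡ 5t + 6 (mod t³ + 2t + 1).
Reduced: 3t² + 4t + 3.

3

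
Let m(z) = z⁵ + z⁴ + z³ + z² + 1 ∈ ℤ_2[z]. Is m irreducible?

Yes

Check for roots in ℤ_2: m(0) = 1; m(1) = 1.
No roots, so no linear factors.
Monic irreducibles of degree 2 over GF(2): z² + z + 1.
None of them divide m (all give nonzero remainder).
No irreducible factor of degree ≤ 2 exists, so m is irreducible over GF(2).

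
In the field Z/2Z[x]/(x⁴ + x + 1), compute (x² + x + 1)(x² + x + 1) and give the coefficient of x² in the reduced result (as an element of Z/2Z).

Multiply in Z/2Z[x]: (x² + x + 1)·(x² + x + 1) = x⁴ + x² + 1.
Reduce using x⁴ ≡ x + 1 (mod x⁴ + x + 1).
Reduced: x² + x.

1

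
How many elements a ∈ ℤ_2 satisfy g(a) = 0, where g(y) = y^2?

1

Evaluate at each of the 2 elements of ℤ_2:
g(0) = 0 → root; g(1) = 1.
Roots: {0}.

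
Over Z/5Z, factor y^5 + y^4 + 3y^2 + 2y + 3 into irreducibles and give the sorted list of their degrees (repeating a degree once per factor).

Write f(y) = y^5 + y^4 + 3y^2 + 2y + 3.
Roots in Z/5Z: f(0) = 3; f(1) = 0 → root; f(2) = 2; f(3) = 0 → root; f(4) = 4.
Linear factors from roots: (y + 4), (y + 2).
Complete factorization: f(y) = (y + 2)·(y + 4)·(y^3 + 2y + 1).
Factor degrees with multiplicity: 1 + 1 + 3 = 5.

1, 1, 3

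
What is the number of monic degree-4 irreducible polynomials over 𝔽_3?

18

By the necklace-counting formula, N_3(4) = (1/4) Σ_{d|4} μ(4/d)·3^d.
Divisors of 4: 1, 2, 4; μ(4/d) for each: 0, -1, 1.
Σ = − 3^2 + 3^4 = 72.
N = 72/4 = 18.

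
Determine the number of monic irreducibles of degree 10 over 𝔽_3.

5880

Gauss's count: N_{3}(10) = (1/10) Σ_{d|10} μ(10/d)·3^d.
Divisors of 10: 1, 2, 5, 10; μ(10/d) for each: 1, -1, -1, 1.
Σ = 3^1 − 3^2 − 3^5 + 3^10 = 58800.
N = 58800/10 = 5880.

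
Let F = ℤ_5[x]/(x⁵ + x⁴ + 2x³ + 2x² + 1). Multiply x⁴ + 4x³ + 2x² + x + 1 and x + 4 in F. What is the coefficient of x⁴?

2

Multiply in ℤ_5[x]: (x⁴ + 4x³ + 2x² + x + 1)·(x + 4) = x⁵ + 3x⁴ + 3x³ + 4x² + 4.
Reduce using x⁵ ≡ 4x⁴ + 3x³ + 3x² + 4 (mod x⁵ + x⁴ + 2x³ + 2x² + 1).
Reduced: 2x⁴ + x³ + 2x² + 3.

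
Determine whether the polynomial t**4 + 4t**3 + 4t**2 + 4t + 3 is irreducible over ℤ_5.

No

Write P(t) = t**4 + 4t**3 + 4t**2 + 4t + 3.
Check for roots in ℤ_5: P(0) = 3; P(1) = 1; P(2) = 0 → root; P(3) = 0 → root; P(4) = 0 → root.
P(2) = 0, so (t − 2) divides P(t); P is reducible.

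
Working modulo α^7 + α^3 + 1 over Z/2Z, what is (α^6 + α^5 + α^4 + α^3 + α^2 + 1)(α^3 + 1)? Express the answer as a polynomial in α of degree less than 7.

Multiply in Z/2Z[α]: (α^6 + α^5 + α^4 + α^3 + α^2 + 1)·(α^3 + 1) = α^9 + α^8 + α^7 + α^4 + α^2 + 1.
Reduce using α^7 ≡ α^3 + 1 (mod α^7 + α^3 + 1).
Reduced: α^5 + α^3 + α.

α^5 + α^3 + α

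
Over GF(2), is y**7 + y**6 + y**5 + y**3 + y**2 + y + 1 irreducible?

Write h(y) = y**7 + y**6 + y**5 + y**3 + y**2 + y + 1.
Check for roots in GF(2): h(0) = 1; h(1) = 1.
No roots, so no linear factors.
Monic irreducibles of degree 2 over GF(2): y**2 + y + 1.
None of them divide h (all give nonzero remainder).
Monic irreducibles of degree 3 over GF(2): y**3 + y + 1, y**3 + y**2 + 1.
None of them divide h (all give nonzero remainder).
No irreducible factor of degree ≤ 3 exists, so h is irreducible over GF(2).

Yes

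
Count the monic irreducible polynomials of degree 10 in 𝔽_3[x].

The number of monic irreducibles of degree 10 over GF(3) is (1/10)·Σ_{d∣10} μ(10/d) 3^d.
Divisors of 10: 1, 2, 5, 10; μ(10/d) for each: 1, -1, -1, 1.
Σ = 3^1 − 3^2 − 3^5 + 3^10 = 58800.
N = 58800/10 = 5880.

5880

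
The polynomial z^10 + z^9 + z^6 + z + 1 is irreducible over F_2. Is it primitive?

Write f(z) = z^10 + z^9 + z^6 + z + 1.
|GF(2^10)^×| = 2^10 − 1 = 1023. Prime factorization: 1023 = 3·11·31.
f is primitive ⇔ z has order 1023 in GF(2)[z]/(f), i.e. z^(1023/q) ≠ 1 for each prime q | 1023.
z^(341) mod f = z^9 + z^6 + z^5 + z^4 + z.
z^(93) mod f = z^9 + z^6 + z^5 + z^4 + z^3.
z^(33) mod f = z^9 + z^8 + z^4 + 1.
None equal 1, so z has full order 1023; f is primitive.

Yes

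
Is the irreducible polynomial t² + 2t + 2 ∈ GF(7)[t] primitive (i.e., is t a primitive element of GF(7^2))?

Write f(t) = t² + 2t + 2.
|GF(7^2)^×| = 7^2 − 1 = 48. Prime factorization: 48 = 2^4·3.
f is primitive ⇔ t has order 48 in GF(7)[t]/(f), i.e. t^(48/q) ≠ 1 for each prime q | 48.
t^(24) mod f = 1
t^(16) mod f = 4.
Since t^(24) = 1, the order of t divides 24 < 48; not primitive.

No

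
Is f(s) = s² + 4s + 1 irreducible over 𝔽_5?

Check for roots in 𝔽_5: f(0) = 1; f(1) = 1; f(2) = 3; f(3) = 2; f(4) = 3.
No roots. A degree-2 polynomial over a field with no linear factor is irreducible.

Yes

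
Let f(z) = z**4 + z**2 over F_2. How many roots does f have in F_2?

2

Evaluate at each of the 2 elements of F_2:
f(0) = 0 → root; f(1) = 0 → root.
Roots: {0, 1}.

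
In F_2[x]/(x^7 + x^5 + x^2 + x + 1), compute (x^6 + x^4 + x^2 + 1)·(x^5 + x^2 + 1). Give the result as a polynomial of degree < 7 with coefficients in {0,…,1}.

x^5 + x^4 + x^3

Multiply in F_2[x]: (x^6 + x^4 + x^2 + 1)·(x^5 + x^2 + 1) = x^11 + x^9 + x^8 + x^7 + x^5 + 1.
Reduce using x^7 ≡ x^5 + x^2 + x + 1 (mod x^7 + x^5 + x^2 + x + 1).
Reduced: x^5 + x^4 + x^3.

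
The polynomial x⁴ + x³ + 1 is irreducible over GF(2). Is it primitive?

Yes

Write f(x) = x⁴ + x³ + 1.
|GF(2^4)^×| = 2^4 − 1 = 15. Prime factorization: 15 = 3·5.
f is primitive ⇔ x has order 15 in GF(2)[x]/(f), i.e. x^(15/q) ≠ 1 for each prime q | 15.
x^(5) mod f = x³ + x + 1.
x^(3) mod f = x³.
None equal 1, so x has full order 15; f is primitive.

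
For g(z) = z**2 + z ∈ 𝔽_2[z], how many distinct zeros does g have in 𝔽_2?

Evaluate at each of the 2 elements of 𝔽_2:
g(0) = 0 → root; g(1) = 0 → root.
Roots: {0, 1}.

2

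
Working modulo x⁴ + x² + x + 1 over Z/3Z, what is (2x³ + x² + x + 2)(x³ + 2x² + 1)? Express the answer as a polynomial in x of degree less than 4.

Multiply in Z/3Z[x]: (2x³ + x² + x + 2)·(x³ + 2x² + 1) = 2x⁶ + 2x⁵ + 2x² + x + 2.
Reduce using x⁴ ≡ 2x² + 2x + 2 (mod x⁴ + x² + x + 1).
Reduced: 2x³ + x + 1.

2x^3 + x + 1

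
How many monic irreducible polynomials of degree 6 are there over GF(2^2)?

By the necklace-counting formula, N_4(6) = (1/6) Σ_{d|6} μ(6/d)·4^d.
Divisors of 6: 1, 2, 3, 6; μ(6/d) for each: 1, -1, -1, 1.
Σ = 4^1 − 4^2 − 4^3 + 4^6 = 4020.
N = 4020/6 = 670.

670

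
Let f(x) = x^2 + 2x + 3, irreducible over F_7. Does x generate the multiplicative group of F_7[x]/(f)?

Yes

|GF(7^2)^×| = 7^2 − 1 = 48. Prime factorization: 48 = 2^4·3.
f is primitive ⇔ x has order 48 in GF(7)[x]/(f), i.e. x^(48/q) ≠ 1 for each prime q | 48.
x^(24) mod f = 6.
x^(16) mod f = 2.
None equal 1, so x has full order 48; f is primitive.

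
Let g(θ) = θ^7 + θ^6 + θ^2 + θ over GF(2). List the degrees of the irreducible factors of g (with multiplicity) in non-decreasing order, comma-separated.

Roots in GF(2): g(0) = 0 → root; g(1) = 0 → root.
Linear factors from roots: (θ), (θ + 1).
Complete factorization: g(θ) = (θ)·(θ + 1)^2·(θ^4 + θ^3 + θ^2 + θ + 1).
Factor degrees with multiplicity: 1 + 1 + 1 + 4 = 7.

1, 1, 1, 4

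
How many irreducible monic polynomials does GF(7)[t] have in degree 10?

28245840

The number of monic irreducibles of degree 10 over GF(7) is (1/10)·Σ_{d∣10} μ(10/d) 7^d.
Divisors of 10: 1, 2, 5, 10; μ(10/d) for each: 1, -1, -1, 1.
Σ = 7^1 − 7^2 − 7^5 + 7^10 = 282458400.
N = 282458400/10 = 28245840.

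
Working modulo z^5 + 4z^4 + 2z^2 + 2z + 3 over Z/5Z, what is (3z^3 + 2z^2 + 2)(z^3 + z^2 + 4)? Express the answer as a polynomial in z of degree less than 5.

3z^3 + 3z^2 + 4

Multiply in Z/5Z[z]: (3z^3 + 2z^2 + 2)·(z^3 + z^2 + 4) = 3z^6 + 2z^4 + 4z^3 + 3.
Reduce using z^5 ≡ z^4 + 3z^2 + 3z + 2 (mod z^5 + 4z^4 + 2z^2 + 2z + 3).
Reduced: 3z^3 + 3z^2 + 4.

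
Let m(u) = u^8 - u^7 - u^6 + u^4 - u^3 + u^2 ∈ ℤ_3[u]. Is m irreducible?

No

Check for roots in ℤ_3: m(0) = 0 → root; m(1) = 0 → root; m(2) = 1.
m(0) = 0, so (u) divides m(u); m is reducible.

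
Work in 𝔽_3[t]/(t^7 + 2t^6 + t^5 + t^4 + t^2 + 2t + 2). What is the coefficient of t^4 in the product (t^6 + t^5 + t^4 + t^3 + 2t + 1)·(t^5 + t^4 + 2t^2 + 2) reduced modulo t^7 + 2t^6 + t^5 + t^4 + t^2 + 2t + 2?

0

Multiply in 𝔽_3[t]: (t^6 + t^5 + t^4 + t^3 + 2t + 1)·(t^5 + t^4 + 2t^2 + 2) = t^11 + 2t^10 + 2t^9 + t^8 + t^5 + 2t^2 + t + 2.
Reduce using t^7 ≡ t^6 + 2t^5 + 2t^4 + 2t^2 + t + 1 (mod t^7 + 2t^6 + t^5 + t^4 + t^2 + 2t + 2).
Reduced: t^5 + t^2 + 2t + 2.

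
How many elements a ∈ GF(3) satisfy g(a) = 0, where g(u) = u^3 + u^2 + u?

2

Evaluate at each of the 3 elements of GF(3):
g(0) = 0 → root; g(1) = 0 → root; g(2) = 2.
Roots: {0, 1}.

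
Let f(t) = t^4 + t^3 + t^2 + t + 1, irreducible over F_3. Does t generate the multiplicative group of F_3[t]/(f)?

No

|GF(3^4)^×| = 3^4 − 1 = 80. Prime factorization: 80 = 2^4·5.
f is primitive ⇔ t has order 80 in GF(3)[t]/(f), i.e. t^(80/q) ≠ 1 for each prime q | 80.
t^(40) mod f = 1
t^(16) mod f = t.
Since t^(40) = 1, the order of t divides 40 < 80; not primitive.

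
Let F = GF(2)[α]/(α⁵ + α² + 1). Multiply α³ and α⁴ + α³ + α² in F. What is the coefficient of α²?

0

Multiply in GF(2)[α]: (α³)·(α⁴ + α³ + α²) = α⁷ + α⁶ + α⁵.
Reduce using α⁵ ≡ α² + 1 (mod α⁵ + α² + 1).
Reduced: α⁴ + α³ + α + 1.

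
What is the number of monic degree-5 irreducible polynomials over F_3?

48

By the necklace-counting formula, N_3(5) = (1/5) Σ_{d|5} μ(5/d)·3^d.
Divisors of 5: 1, 5; μ(5/d) for each: -1, 1.
Σ = − 3^1 + 3^5 = 240.
N = 240/5 = 48.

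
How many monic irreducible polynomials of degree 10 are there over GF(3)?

5880

Gauss's count: N_{3}(10) = (1/10) Σ_{d|10} μ(10/d)·3^d.
Divisors of 10: 1, 2, 5, 10; μ(10/d) for each: 1, -1, -1, 1.
Σ = 3^1 − 3^2 − 3^5 + 3^10 = 58800.
N = 58800/10 = 5880.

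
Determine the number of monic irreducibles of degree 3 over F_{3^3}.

6552

By the necklace-counting formula, N_27(3) = (1/3) Σ_{d|3} μ(3/d)·27^d.
Divisors of 3: 1, 3; μ(3/d) for each: -1, 1.
Σ = − 27^1 + 27^3 = 19656.
N = 19656/3 = 6552.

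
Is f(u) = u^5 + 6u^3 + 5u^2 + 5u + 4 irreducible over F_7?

Check for roots in F_7: f(0) = 4; f(1) = 0 → root; f(2) = 2; f(3) = 0 → root; f(4) = 0 → root; f(5) = 4; f(6) = 4.
f(1) = 0, so (u − 1) divides f(u); f is reducible.

No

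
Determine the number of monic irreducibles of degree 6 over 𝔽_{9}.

The number of monic irreducibles of degree 6 over GF(9) is (1/6)·Σ_{d∣6} μ(6/d) 9^d.
Divisors of 6: 1, 2, 3, 6; μ(6/d) for each: 1, -1, -1, 1.
Σ = 9^1 − 9^2 − 9^3 + 9^6 = 530640.
N = 530640/6 = 88440.

88440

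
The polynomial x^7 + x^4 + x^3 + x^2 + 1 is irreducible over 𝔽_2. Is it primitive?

Write f(x) = x^7 + x^4 + x^3 + x^2 + 1.
|GF(2^7)^×| = 2^7 − 1 = 127. Prime factorization: 127 = 127.
f is primitive ⇔ x has order 127 in GF(2)[x]/(f), i.e. x^(127/q) ≠ 1 for each prime q | 127.
x^(1) mod f = x.
None equal 1, so x has full order 127; f is primitive.

Yes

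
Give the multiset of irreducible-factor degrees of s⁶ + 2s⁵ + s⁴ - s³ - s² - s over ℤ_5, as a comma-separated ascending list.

1, 1, 2, 2

Write g(s) = s⁶ + 2s⁵ + s⁴ - s³ - s² - s.
Roots in ℤ_5: g(0) = 0 → root; g(1) = 1; g(2) = 0 → root; g(3) = 2; g(4) = 1.
Linear factors from roots: (s), (s - 2).
Complete factorization: g(s) = (s)·(s - 2)·(s² - 2)·(s² - s + 1).
Factor degrees with multiplicity: 1 + 1 + 2 + 2 = 6.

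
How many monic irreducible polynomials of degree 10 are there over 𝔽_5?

The number of monic irreducibles of degree 10 over GF(5) is (1/10)·Σ_{d∣10} μ(10/d) 5^d.
Divisors of 10: 1, 2, 5, 10; μ(10/d) for each: 1, -1, -1, 1.
Σ = 5^1 − 5^2 − 5^5 + 5^10 = 9762480.
N = 9762480/10 = 976248.

976248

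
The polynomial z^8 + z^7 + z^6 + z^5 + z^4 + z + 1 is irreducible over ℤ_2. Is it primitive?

No

Write f(z) = z^8 + z^7 + z^6 + z^5 + z^4 + z + 1.
|GF(2^8)^×| = 2^8 − 1 = 255. Prime factorization: 255 = 3·5·17.
f is primitive ⇔ z has order 255 in GF(2)[z]/(f), i.e. z^(255/q) ≠ 1 for each prime q | 255.
z^(85) mod f = z^6 + z^5 + z^4.
z^(51) mod f = 1
z^(15) mod f = z^7 + z^4 + z^3 + 1.
Since z^(51) = 1, the order of z divides 51 < 255; not primitive.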